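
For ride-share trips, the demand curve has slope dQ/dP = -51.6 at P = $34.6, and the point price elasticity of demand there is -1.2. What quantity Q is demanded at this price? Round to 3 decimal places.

1487.800

Ed = (dQ/dP)·(P/Q) ⇒ Q = (dQ/dP)·P/Ed = (-51.6)·34.6/(-1.2) = 1487.8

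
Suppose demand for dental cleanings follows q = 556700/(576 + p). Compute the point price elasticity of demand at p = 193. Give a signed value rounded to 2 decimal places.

-0.25

dq/dp = −556700/(576 + p)² = -0.941388. At p = 193, q = 723.927.
Ed = (dq/dp)·(p/q) = (-0.941388) × (193/723.927) = -0.2509…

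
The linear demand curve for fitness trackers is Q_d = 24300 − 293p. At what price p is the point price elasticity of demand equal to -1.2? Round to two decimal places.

45.24

Ed = −293p/(24300 − 293p). Set this equal to -1.2:
293p = 1.2·(24300 − 293p) ⇒ 293p(1 + 1.2) = 1.2·24300
p = 1.2·24300 / (293·2.2) = 45.2373…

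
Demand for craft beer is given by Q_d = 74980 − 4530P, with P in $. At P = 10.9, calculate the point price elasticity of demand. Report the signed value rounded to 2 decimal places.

dQ_d/dP = −4530. At P = 10.9, Q_d = 74980 − 4530(10.9) = 25603.
Ed = (dQ_d/dP)·(P/Q_d) = −4530 × (10.9/25603) = -1.9285…

-1.93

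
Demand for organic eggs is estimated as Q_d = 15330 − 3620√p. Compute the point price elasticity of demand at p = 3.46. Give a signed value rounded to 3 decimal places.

-0.392

dQ_d/dp = −3620/(2√p) = -973.062. At p = 3.46, Q_d = 8596.41.
Ed = (dQ_d/dp)·(p/Q_d) = (-973.062) × (3.46/8596.41) = -0.39165…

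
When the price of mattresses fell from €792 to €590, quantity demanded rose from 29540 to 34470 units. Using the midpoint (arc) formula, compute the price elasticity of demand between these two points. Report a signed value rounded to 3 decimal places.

%ΔQ = (34470 − 29540) / [(29540 + 34470)/2] = 4930/32005 = 0.154038…
%ΔP = (590 − 792) / [(792 + 590)/2] = -202/691 = -0.292329…
Arc Ed = %ΔQ / %ΔP = (4930/32005) / (-202/691) = -0.52693…

-0.527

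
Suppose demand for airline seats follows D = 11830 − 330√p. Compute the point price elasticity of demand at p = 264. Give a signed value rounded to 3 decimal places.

dD/dp = −330/(2√p) = -10.155. At p = 264, D = 6468.13.
Ed = (dD/dp)·(p/D) = (-10.155) × (264/6468.13) = -0.41448…

-0.414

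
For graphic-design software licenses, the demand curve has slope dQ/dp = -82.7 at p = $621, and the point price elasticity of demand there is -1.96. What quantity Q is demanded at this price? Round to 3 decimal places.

Ed = (dQ/dp)·(p/Q) ⇒ Q = (dQ/dp)·p/Ed = (-82.7)·621/(-1.96) = 26202.39795…

26202.398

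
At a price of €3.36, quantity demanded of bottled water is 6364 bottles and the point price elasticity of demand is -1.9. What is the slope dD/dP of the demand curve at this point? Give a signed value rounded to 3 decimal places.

Ed = (dD/dP)·(P/D) ⇒ dD/dP = Ed·D/P = (-1.9)·6364/3.36 = -3598.69047…

-3598.690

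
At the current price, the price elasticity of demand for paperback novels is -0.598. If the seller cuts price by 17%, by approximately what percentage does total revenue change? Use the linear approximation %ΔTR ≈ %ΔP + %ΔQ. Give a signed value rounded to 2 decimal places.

-6.83%

%ΔQ ≈ Ed × %ΔP = (-0.598) × (-17%) = +10.1660%
%ΔTR ≈ %ΔP + %ΔQ = (-17%) + (+10.1660%) = -6.8340%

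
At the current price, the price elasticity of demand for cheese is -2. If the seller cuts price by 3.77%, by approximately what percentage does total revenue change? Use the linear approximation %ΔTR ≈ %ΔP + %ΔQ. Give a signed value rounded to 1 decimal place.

+3.8%

%ΔQ ≈ Ed × %ΔP = (-2) × (-3.77%) = +7.5400%
%ΔTR ≈ %ΔP + %ΔQ = (-3.77%) + (+7.5400%) = +3.7700%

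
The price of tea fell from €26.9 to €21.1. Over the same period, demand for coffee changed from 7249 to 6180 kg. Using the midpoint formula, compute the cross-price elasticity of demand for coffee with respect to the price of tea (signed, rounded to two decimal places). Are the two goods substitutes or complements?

0.66; substitutes

%ΔQ_{coffee} = (6180 − 7249)/avg = -1069/6714.5 = -0.159207…
%ΔP_{tea} = (21.1 − 26.9)/avg = -5.8/24 = -0.241666…
E_cross = (-1069/6714.5) / (-5.8/24) = 0.6587…
E_cross > 0 ⇒ the goods are substitutes.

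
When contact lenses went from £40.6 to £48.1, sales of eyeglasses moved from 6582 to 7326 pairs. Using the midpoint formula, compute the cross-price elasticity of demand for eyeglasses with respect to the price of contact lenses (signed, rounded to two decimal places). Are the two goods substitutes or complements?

%ΔQ_{eyeglasses} = (7326 − 6582)/avg = 744/6954 = 0.106988…
%ΔP_{contact lenses} = (48.1 − 40.6)/avg = 7.5/44.35 = 0.169109…
E_cross = (744/6954) / (7.5/44.35) = 0.6326…
E_cross > 0 ⇒ the goods are substitutes.

0.63; substitutes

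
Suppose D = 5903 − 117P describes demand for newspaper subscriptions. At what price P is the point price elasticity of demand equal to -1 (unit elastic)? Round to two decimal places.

25.23

Ed = −117P/(5903 − 117P). Set this equal to -1:
117P = 1·(5903 − 117P) ⇒ 117P(1 + 1) = 1·5903
P = 1·5903 / (117·2) = 25.2264…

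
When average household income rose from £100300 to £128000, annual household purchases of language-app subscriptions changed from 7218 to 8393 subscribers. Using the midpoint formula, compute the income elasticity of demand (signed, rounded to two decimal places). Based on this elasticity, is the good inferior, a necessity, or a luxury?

%ΔQ = (8393 − 7218)/[( 7218 + 8393)/2] = 1175/7805.5 = 0.150534…
%ΔIncome = (128000 − 100300)/[( 100300 + 128000)/2] = 27700/114150 = 0.242663…
E_income = (1175/7805.5) / (27700/114150) = 0.6203…
0 < E_income < 1 ⇒ normal good, necessity.

0.62; necessity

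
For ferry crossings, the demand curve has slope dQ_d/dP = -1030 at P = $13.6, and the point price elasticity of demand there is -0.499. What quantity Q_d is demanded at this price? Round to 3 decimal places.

28072.144

Ed = (dQ_d/dP)·(P/Q_d) ⇒ Q_d = (dQ_d/dP)·P/Ed = (-1030)·13.6/(-0.499) = 28072.14428…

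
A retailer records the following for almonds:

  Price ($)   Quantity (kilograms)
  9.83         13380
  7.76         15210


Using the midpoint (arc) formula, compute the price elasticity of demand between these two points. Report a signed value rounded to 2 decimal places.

-0.54

%ΔQ = (15210 − 13380) / [(13380 + 15210)/2] = 1830/14295 = 0.128016…
%ΔP = (7.76 − 9.83) / [(9.83 + 7.76)/2] = -2.07/8.795 = -0.235361…
Arc Ed = %ΔQ / %ΔP = (1830/14295) / (-2.07/8.795) = -0.5439…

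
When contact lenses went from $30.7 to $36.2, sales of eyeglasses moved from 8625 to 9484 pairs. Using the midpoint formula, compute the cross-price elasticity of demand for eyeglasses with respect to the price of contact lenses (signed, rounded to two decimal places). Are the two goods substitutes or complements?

%ΔQ_{eyeglasses} = (9484 − 8625)/avg = 859/9054.5 = 0.094869…
%ΔP_{contact lenses} = (36.2 − 30.7)/avg = 5.5/33.45 = 0.164424…
E_cross = (859/9054.5) / (5.5/33.45) = 0.5769…
E_cross > 0 ⇒ the goods are substitutes.

0.58; substitutes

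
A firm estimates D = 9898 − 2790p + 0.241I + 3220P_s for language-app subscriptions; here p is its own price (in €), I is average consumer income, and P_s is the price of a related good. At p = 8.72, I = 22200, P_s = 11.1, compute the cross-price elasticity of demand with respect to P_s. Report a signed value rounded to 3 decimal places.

1.341

At the given values, D = 9898 − 2790(8.72) + 0.241(22200) + 3220(11.1) = 26661.4.
∂D/∂P_s = 3220.
E = (3220) × (11.1/26661.4) = 1.34058…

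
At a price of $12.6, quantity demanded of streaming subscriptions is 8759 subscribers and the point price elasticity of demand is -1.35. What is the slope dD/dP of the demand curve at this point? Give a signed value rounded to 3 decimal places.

Ed = (dD/dP)·(P/D) ⇒ dD/dP = Ed·D/P = (-1.35)·8759/12.6 = -938.46428…

-938.464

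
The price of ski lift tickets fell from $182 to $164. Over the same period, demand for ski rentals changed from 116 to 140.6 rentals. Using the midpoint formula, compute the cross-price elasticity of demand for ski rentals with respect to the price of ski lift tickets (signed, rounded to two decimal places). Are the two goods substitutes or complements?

%ΔQ_{ski rentals} = (140.6 − 116)/avg = 24.6/128.3 = 0.191738…
%ΔP_{ski lift tickets} = (164 − 182)/avg = -18/173 = -0.104046…
E_cross = (24.6/128.3) / (-18/173) = -1.8428…
E_cross < 0 ⇒ the goods are complements.

-1.84; complements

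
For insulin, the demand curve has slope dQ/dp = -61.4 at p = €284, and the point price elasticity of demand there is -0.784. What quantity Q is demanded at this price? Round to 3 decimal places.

22241.837

Ed = (dQ/dp)·(p/Q) ⇒ Q = (dQ/dp)·p/Ed = (-61.4)·284/(-0.784) = 22241.83673…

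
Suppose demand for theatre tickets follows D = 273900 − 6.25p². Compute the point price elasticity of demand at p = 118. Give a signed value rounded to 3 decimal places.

dD/dp = −2·6.25·p = -1475. At p = 118, D = 186875.
Ed = (dD/dp)·(p/D) = (-1475) × (118/186875) = -0.93137…

-0.931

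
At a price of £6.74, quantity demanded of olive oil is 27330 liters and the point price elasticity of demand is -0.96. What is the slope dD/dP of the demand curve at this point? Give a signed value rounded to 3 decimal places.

Ed = (dD/dP)·(P/D) ⇒ dD/dP = Ed·D/P = (-0.96)·27330/6.74 = -3892.70029…

-3892.700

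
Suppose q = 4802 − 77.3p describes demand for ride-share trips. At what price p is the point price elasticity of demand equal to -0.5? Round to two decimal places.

Ed = −77.3p/(4802 − 77.3p). Set this equal to -0.5:
77.3p = 0.5·(4802 − 77.3p) ⇒ 77.3p(1 + 0.5) = 0.5·4802
p = 0.5·4802 / (77.3·1.5) = 20.7072…

20.71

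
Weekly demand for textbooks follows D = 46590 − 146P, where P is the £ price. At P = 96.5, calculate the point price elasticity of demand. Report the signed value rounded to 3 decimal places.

dD/dP = −146. At P = 96.5, D = 46590 − 146(96.5) = 32501.
Ed = (dD/dP)·(P/D) = −146 × (96.5/32501) = -0.43349…

-0.433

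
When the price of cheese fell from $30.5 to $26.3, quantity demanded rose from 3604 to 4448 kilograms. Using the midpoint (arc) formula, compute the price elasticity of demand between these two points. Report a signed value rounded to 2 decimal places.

-1.42

%ΔQ = (4448 − 3604) / [(3604 + 4448)/2] = 844/4026 = 0.209637…
%ΔP = (26.3 − 30.5) / [(30.5 + 26.3)/2] = -4.2/28.4 = -0.147887…
Arc Ed = %ΔQ / %ΔP = (844/4026) / (-4.2/28.4) = -1.4175…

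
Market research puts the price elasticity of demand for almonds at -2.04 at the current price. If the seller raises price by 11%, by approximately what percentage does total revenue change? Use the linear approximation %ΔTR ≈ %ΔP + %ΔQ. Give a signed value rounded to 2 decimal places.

%ΔQ ≈ Ed × %ΔP = (-2.04) × (+11%) = -22.4400%
%ΔTR ≈ %ΔP + %ΔQ = (+11%) + (-22.4400%) = -11.4400%

-11.44%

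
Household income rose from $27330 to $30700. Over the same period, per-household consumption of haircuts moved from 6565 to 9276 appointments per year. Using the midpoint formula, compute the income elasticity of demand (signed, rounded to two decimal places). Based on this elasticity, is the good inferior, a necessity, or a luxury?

2.95; luxury

%ΔQ = (9276 − 6565)/[( 6565 + 9276)/2] = 2711/7920.5 = 0.342276…
%ΔIncome = (30700 − 27330)/[( 27330 + 30700)/2] = 3370/29015 = 0.116146…
E_income = (2711/7920.5) / (3370/29015) = 2.9469…
E_income > 1 ⇒ normal good, luxury.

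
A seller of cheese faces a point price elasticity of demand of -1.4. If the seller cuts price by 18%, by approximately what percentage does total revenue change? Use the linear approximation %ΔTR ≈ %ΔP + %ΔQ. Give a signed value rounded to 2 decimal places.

%ΔQ ≈ Ed × %ΔP = (-1.4) × (-18%) = +25.2000%
%ΔTR ≈ %ΔP + %ΔQ = (-18%) + (+25.2000%) = +7.2000%

+7.20%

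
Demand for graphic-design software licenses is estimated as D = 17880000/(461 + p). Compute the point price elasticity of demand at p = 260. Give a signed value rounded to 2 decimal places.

dD/dp = −17880000/(461 + p)² = -34.3951. At p = 260, D = 24798.9.
Ed = (dD/dp)·(p/D) = (-34.3951) × (260/24798.9) = -0.3606…

-0.36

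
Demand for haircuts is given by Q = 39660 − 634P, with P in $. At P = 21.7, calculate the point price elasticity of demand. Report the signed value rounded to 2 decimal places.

dQ/dP = −634. At P = 21.7, Q = 39660 − 634(21.7) = 25902.2.
Ed = (dQ/dP)·(P/Q) = −634 × (21.7/25902.2) = -0.5311…

-0.53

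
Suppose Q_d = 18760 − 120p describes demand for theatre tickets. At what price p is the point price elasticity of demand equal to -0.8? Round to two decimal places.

69.48

Ed = −120p/(18760 − 120p). Set this equal to -0.8:
120p = 0.8·(18760 − 120p) ⇒ 120p(1 + 0.8) = 0.8·18760
p = 0.8·18760 / (120·1.8) = 69.4814…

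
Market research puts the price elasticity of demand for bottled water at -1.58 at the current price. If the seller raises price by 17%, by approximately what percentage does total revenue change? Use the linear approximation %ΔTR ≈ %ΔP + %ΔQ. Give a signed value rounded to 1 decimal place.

%ΔQ ≈ Ed × %ΔP = (-1.58) × (+17%) = -26.8600%
%ΔTR ≈ %ΔP + %ΔQ = (+17%) + (-26.8600%) = -9.8600%

-9.9%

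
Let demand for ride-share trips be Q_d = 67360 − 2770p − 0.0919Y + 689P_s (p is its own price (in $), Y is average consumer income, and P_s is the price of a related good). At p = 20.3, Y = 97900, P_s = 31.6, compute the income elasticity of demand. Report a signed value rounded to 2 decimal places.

At the given values, Q_d = 67360 − 2770(20.3) − 0.0919(97900) + 689(31.6) = 23904.39.
∂Q_d/∂Y = -0.0919.
E = (-0.0919) × (97900/23904.39) = -0.3763…

-0.38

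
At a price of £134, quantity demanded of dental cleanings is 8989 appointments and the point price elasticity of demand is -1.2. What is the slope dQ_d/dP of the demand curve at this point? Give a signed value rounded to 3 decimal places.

Ed = (dQ_d/dP)·(P/Q_d) ⇒ dQ_d/dP = Ed·Q_d/P = (-1.2)·8989/134 = -80.49850…

-80.499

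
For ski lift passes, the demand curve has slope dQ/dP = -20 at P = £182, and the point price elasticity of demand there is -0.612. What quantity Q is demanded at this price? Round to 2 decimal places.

Ed = (dQ/dP)·(P/Q) ⇒ Q = (dQ/dP)·P/Ed = (-20)·182/(-0.612) = 5947.7124…

5947.71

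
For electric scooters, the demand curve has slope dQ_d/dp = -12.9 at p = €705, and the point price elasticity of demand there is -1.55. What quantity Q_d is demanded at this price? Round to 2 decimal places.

5867.42

Ed = (dQ_d/dp)·(p/Q_d) ⇒ Q_d = (dQ_d/dp)·p/Ed = (-12.9)·705/(-1.55) = 5867.4193…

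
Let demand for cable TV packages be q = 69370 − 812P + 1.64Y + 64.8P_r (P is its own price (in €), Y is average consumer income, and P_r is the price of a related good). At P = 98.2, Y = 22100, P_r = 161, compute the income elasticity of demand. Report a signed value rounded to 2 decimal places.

At the given values, q = 69370 − 812(98.2) + 1.64(22100) + 64.8(161) = 36308.4.
∂q/∂Y = 1.64.
E = (1.64) × (22100/36308.4) = 0.9982…

1.00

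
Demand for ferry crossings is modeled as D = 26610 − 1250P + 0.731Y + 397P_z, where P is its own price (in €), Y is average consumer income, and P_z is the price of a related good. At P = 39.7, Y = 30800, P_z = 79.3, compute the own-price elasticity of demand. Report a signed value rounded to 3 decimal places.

At the given values, D = 26610 − 1250(39.7) + 0.731(30800) + 397(79.3) = 30981.9.
∂D/∂P = −1250.
E = (-1250) × (39.7/30981.9) = -1.60174…

-1.602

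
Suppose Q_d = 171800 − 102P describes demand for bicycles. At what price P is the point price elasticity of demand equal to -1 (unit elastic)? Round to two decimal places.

842.16

Ed = −102P/(171800 − 102P). Set this equal to -1:
102P = 1·(171800 − 102P) ⇒ 102P(1 + 1) = 1·171800
P = 1·171800 / (102·2) = 842.1568…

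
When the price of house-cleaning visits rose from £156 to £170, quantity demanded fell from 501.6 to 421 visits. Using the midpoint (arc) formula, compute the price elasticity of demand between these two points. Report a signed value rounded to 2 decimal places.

-2.03

%ΔQ = (421 − 501.6) / [(501.6 + 421)/2] = -80.6/461.3 = -0.174723…
%ΔP = (170 − 156) / [(156 + 170)/2] = 14/163 = 0.085889…
Arc Ed = %ΔQ / %ΔP = (-80.6/461.3) / (14/163) = -2.0342…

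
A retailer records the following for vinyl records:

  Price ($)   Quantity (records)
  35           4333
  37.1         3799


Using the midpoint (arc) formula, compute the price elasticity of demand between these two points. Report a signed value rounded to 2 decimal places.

-2.25

%ΔQ = (3799 − 4333) / [(4333 + 3799)/2] = -534/4066 = -0.131333…
%ΔP = (37.1 − 35) / [(35 + 37.1)/2] = 2.1/36.05 = 0.058252…
Arc Ed = %ΔQ / %ΔP = (-534/4066) / (2.1/36.05) = -2.2545…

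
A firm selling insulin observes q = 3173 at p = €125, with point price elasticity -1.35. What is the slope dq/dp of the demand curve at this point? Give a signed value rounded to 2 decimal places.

-34.27

Ed = (dq/dp)·(p/q) ⇒ dq/dp = Ed·q/p = (-1.35)·3173/125 = -34.2684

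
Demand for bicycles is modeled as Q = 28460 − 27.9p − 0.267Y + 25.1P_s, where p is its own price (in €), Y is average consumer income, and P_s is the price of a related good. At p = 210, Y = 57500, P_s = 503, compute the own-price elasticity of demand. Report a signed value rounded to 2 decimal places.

-0.29

At the given values, Q = 28460 − 27.9(210) − 0.267(57500) + 25.1(503) = 19873.8.
∂Q/∂p = −27.9.
E = (-27.9) × (210/19873.8) = -0.2948…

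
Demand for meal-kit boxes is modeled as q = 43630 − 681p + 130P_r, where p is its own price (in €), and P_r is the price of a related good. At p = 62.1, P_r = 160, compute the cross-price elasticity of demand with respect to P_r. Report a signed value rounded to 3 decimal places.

0.939

At the given values, q = 43630 − 681(62.1) + 130(160) = 22139.9.
∂q/∂P_r = 130.
E = (130) × (160/22139.9) = 0.93948…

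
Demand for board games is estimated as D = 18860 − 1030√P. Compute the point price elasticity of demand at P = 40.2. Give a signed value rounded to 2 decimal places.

-0.26

dD/dP = −1030/(2√P) = -81.2258. At P = 40.2, D = 12329.4.
Ed = (dD/dP)·(P/D) = (-81.2258) × (40.2/12329.4) = -0.2648…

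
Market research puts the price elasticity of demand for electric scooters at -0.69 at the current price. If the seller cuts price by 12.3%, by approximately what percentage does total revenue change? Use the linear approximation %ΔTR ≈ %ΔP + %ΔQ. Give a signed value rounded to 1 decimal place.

-3.8%

%ΔQ ≈ Ed × %ΔP = (-0.69) × (-12.3%) = +8.4870%
%ΔTR ≈ %ΔP + %ΔQ = (-12.3%) + (+8.4870%) = -3.8130%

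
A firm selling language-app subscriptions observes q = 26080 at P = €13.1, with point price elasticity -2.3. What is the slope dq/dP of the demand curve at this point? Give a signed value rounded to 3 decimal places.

-4578.931

Ed = (dq/dP)·(P/q) ⇒ dq/dP = Ed·q/P = (-2.3)·26080/13.1 = -4578.93129…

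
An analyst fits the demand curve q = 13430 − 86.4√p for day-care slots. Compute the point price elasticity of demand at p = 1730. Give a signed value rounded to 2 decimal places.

-0.18

dq/dp = −86.4/(2√p) = -1.03863. At p = 1730, q = 9836.34.
Ed = (dq/dp)·(p/q) = (-1.03863) × (1730/9836.34) = -0.1826…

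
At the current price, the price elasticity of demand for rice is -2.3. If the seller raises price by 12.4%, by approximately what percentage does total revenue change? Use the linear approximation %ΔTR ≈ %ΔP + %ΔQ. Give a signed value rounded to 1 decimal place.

-16.1%

%ΔQ ≈ Ed × %ΔP = (-2.3) × (+12.4%) = -28.5200%
%ΔTR ≈ %ΔP + %ΔQ = (+12.4%) + (-28.5200%) = -16.1200%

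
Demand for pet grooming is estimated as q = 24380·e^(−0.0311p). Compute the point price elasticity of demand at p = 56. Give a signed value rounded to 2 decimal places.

-1.74

dq/dp = −0.0311·q = -132.87. At p = 56, q = 4272.35.
Ed = (dq/dp)·(p/q) = (-132.87) × (56/4272.35) = -1.7416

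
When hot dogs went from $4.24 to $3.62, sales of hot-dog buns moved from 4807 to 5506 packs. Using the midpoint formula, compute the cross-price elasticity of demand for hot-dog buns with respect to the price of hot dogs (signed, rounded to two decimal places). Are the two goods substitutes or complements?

-0.86; complements

%ΔQ_{hot-dog buns} = (5506 − 4807)/avg = 699/5156.5 = 0.135557…
%ΔP_{hot dogs} = (3.62 − 4.24)/avg = -0.62/3.93 = -0.157760…
E_cross = (699/5156.5) / (-0.62/3.93) = -0.8592…
E_cross < 0 ⇒ the goods are complements.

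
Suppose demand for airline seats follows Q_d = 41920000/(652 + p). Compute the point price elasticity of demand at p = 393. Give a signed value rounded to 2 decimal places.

dQ_d/dp = −41920000/(652 + p)² = -38.3874. At p = 393, Q_d = 40114.8.
Ed = (dQ_d/dp)·(p/Q_d) = (-38.3874) × (393/40114.8) = -0.3760…

-0.38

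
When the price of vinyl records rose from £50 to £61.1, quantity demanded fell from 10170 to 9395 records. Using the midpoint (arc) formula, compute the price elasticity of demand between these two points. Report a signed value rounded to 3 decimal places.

-0.396

%ΔQ = (9395 − 10170) / [(10170 + 9395)/2] = -775/9782.5 = -0.079223…
%ΔP = (61.1 − 50) / [(50 + 61.1)/2] = 11.1/55.55 = 0.199819…
Arc Ed = %ΔQ / %ΔP = (-775/9782.5) / (11.1/55.55) = -0.39647…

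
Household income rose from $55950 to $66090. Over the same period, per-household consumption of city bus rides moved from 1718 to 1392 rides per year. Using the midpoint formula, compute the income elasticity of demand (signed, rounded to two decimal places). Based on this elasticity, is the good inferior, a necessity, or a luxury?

%ΔQ = (1392 − 1718)/[( 1718 + 1392)/2] = -326/1555 = -0.209646…
%ΔIncome = (66090 − 55950)/[( 55950 + 66090)/2] = 10140/61020 = 0.166175…
E_income = (-326/1555) / (10140/61020) = -1.2615…
E_income < 0 ⇒ inferior good.

-1.26; inferior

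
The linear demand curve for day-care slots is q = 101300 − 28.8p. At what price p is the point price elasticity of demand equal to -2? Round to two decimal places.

2344.91

Ed = −28.8p/(101300 − 28.8p). Set this equal to -2:
28.8p = 2·(101300 − 28.8p) ⇒ 28.8p(1 + 2) = 2·101300
p = 2·101300 / (28.8·3) = 2344.9074…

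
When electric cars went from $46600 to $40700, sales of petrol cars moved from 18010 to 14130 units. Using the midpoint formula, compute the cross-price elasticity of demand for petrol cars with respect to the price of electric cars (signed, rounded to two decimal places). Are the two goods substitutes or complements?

1.79; substitutes

%ΔQ_{petrol cars} = (14130 − 18010)/avg = -3880/16070 = -0.241443…
%ΔP_{electric cars} = (40700 − 46600)/avg = -5900/43650 = -0.135166…
E_cross = (-3880/16070) / (-5900/43650) = 1.7862…
E_cross > 0 ⇒ the goods are substitutes.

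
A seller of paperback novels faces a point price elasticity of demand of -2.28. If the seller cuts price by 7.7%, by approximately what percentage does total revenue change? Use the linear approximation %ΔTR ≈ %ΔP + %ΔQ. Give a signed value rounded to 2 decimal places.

+9.86%

%ΔQ ≈ Ed × %ΔP = (-2.28) × (-7.7%) = +17.5560%
%ΔTR ≈ %ΔP + %ΔQ = (-7.7%) + (+17.5560%) = +9.8560%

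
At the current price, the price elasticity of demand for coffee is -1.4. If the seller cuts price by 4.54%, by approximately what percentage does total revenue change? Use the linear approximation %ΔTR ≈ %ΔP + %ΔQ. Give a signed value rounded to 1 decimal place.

+1.8%

%ΔQ ≈ Ed × %ΔP = (-1.4) × (-4.54%) = +6.3560%
%ΔTR ≈ %ΔP + %ΔQ = (-4.54%) + (+6.3560%) = +1.8160%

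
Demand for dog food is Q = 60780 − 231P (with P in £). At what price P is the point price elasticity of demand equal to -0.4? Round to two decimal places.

75.18

Ed = −231P/(60780 − 231P). Set this equal to -0.4:
231P = 0.4·(60780 − 231P) ⇒ 231P(1 + 0.4) = 0.4·60780
P = 0.4·60780 / (231·1.4) = 75.1762…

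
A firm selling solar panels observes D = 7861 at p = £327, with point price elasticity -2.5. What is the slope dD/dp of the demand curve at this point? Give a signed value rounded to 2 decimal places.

Ed = (dD/dp)·(p/D) ⇒ dD/dp = Ed·D/p = (-2.5)·7861/327 = -60.0993…

-60.10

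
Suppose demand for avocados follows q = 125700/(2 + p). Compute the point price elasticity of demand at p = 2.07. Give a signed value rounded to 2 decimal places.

dq/dp = −125700/(2 + p)² = -7588.33. At p = 2.07, q = 30884.5.
Ed = (dq/dp)·(p/q) = (-7588.33) × (2.07/30884.5) = -0.5085…

-0.51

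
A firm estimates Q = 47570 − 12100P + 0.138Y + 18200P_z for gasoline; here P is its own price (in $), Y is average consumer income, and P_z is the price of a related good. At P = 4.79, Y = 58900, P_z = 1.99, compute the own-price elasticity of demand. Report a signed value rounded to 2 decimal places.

At the given values, Q = 47570 − 12100(4.79) + 0.138(58900) + 18200(1.99) = 33957.2.
∂Q/∂P = −12100.
E = (-12100) × (4.79/33957.2) = -1.7068…

-1.71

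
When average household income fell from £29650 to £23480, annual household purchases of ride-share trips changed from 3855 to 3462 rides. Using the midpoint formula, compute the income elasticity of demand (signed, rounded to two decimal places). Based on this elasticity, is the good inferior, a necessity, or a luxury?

%ΔQ = (3462 − 3855)/[( 3855 + 3462)/2] = -393/3658.5 = -0.107421…
%ΔIncome = (23480 − 29650)/[( 29650 + 23480)/2] = -6170/26565 = -0.232260…
E_income = (-393/3658.5) / (-6170/26565) = 0.4625…
0 < E_income < 1 ⇒ normal good, necessity.

0.46; necessity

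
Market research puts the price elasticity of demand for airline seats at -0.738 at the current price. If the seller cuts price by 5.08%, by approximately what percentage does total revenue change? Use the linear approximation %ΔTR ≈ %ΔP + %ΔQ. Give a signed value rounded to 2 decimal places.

-1.33%

%ΔQ ≈ Ed × %ΔP = (-0.738) × (-5.08%) = +3.7490%
%ΔTR ≈ %ΔP + %ΔQ = (-5.08%) + (+3.7490%) = -1.3310%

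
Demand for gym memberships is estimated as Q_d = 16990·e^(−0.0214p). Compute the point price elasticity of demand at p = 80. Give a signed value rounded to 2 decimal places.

-1.71

dQ_d/dp = −0.0214·Q_d = -65.6289. At p = 80, Q_d = 3066.77.
Ed = (dQ_d/dp)·(p/Q_d) = (-65.6289) × (80/3066.77) = -1.712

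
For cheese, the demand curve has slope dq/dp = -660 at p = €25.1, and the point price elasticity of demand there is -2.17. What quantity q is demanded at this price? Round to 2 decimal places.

7634.10

Ed = (dq/dp)·(p/q) ⇒ q = (dq/dp)·p/Ed = (-660)·25.1/(-2.17) = 7634.1013…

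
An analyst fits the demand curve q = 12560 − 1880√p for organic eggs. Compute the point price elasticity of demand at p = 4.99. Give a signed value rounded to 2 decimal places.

-0.25

dq/dp = −1880/(2√p) = -420.802. At p = 4.99, q = 8360.4.
Ed = (dq/dp)·(p/q) = (-420.802) × (4.99/8360.4) = -0.2511…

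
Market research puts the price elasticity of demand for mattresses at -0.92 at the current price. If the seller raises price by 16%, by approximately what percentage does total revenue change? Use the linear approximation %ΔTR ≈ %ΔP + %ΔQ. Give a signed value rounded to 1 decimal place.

+1.3%

%ΔQ ≈ Ed × %ΔP = (-0.92) × (+16%) = -14.7200%
%ΔTR ≈ %ΔP + %ΔQ = (+16%) + (-14.7200%) = +1.2800%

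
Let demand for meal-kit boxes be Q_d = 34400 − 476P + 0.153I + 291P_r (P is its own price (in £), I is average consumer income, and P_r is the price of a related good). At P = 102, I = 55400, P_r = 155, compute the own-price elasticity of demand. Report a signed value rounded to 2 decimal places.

-1.23

At the given values, Q_d = 34400 − 476(102) + 0.153(55400) + 291(155) = 39429.2.
∂Q_d/∂P = −476.
E = (-476) × (102/39429.2) = -1.2313…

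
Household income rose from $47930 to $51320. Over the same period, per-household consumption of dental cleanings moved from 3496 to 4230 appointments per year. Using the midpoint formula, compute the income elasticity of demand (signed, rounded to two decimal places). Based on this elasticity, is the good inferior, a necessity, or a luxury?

2.78; luxury

%ΔQ = (4230 − 3496)/[( 3496 + 4230)/2] = 734/3863 = 0.190007…
%ΔIncome = (51320 − 47930)/[( 47930 + 51320)/2] = 3390/49625 = 0.068312…
E_income = (734/3863) / (3390/49625) = 2.7814…
E_income > 1 ⇒ normal good, luxury.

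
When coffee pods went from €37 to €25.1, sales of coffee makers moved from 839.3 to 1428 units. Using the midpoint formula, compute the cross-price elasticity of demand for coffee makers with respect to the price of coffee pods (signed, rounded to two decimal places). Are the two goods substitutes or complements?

-1.35; complements

%ΔQ_{coffee makers} = (1428 − 839.3)/avg = 588.7/1133.65 = 0.519296…
%ΔP_{coffee pods} = (25.1 − 37)/avg = -11.9/31.05 = -0.383252…
E_cross = (588.7/1133.65) / (-11.9/31.05) = -1.3549…
E_cross < 0 ⇒ the goods are complements.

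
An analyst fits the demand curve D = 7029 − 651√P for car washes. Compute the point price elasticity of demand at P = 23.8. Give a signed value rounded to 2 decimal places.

-0.41

dD/dP = −651/(2√P) = -66.721. At P = 23.8, D = 3853.08.
Ed = (dD/dP)·(P/D) = (-66.721) × (23.8/3853.08) = -0.4121…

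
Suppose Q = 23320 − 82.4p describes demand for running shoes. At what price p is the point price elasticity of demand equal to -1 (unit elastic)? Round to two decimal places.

Ed = −82.4p/(23320 − 82.4p). Set this equal to -1:
82.4p = 1·(23320 − 82.4p) ⇒ 82.4p(1 + 1) = 1·23320
p = 1·23320 / (82.4·2) = 141.5048…

141.50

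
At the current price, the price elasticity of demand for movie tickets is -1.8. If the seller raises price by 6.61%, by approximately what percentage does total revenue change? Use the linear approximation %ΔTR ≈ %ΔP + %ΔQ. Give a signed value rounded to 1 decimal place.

%ΔQ ≈ Ed × %ΔP = (-1.8) × (+6.61%) = -11.8980%
%ΔTR ≈ %ΔP + %ΔQ = (+6.61%) + (-11.8980%) = -5.2880%

-5.3%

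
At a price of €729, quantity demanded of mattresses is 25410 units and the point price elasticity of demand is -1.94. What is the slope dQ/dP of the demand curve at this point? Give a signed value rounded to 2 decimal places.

Ed = (dQ/dP)·(P/Q) ⇒ dQ/dP = Ed·Q/P = (-1.94)·25410/729 = -67.6205…

-67.62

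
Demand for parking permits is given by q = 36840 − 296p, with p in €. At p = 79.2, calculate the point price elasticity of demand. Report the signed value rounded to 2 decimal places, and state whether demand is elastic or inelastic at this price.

-1.75; elastic

dq/dp = −296. At p = 79.2, q = 36840 − 296(79.2) = 13396.8.
Ed = (dq/dp)·(p/q) = −296 × (79.2/13396.8) = -1.7499…
|Ed| = 1.75 > 1, so demand is elastic.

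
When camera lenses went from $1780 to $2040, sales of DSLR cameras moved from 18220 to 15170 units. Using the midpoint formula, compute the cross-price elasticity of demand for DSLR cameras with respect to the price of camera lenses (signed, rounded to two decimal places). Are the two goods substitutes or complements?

%ΔQ_{DSLR cameras} = (15170 − 18220)/avg = -3050/16695 = -0.182689…
%ΔP_{camera lenses} = (2040 − 1780)/avg = 260/1910 = 0.136125…
E_cross = (-3050/16695) / (260/1910) = -1.3420…
E_cross < 0 ⇒ the goods are complements.

-1.34; complements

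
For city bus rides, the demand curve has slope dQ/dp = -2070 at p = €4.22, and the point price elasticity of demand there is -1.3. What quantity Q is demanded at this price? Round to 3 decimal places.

Ed = (dQ/dp)·(p/Q) ⇒ Q = (dQ/dp)·p/Ed = (-2070)·4.22/(-1.3) = 6719.53846…

6719.538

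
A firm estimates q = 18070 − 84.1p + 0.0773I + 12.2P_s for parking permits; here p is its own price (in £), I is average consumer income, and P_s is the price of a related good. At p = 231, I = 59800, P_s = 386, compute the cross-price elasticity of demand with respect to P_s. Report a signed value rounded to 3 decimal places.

At the given values, q = 18070 − 84.1(231) + 0.0773(59800) + 12.2(386) = 7974.64.
∂q/∂P_s = 12.2.
E = (12.2) × (386/7974.64) = 0.59052…

0.591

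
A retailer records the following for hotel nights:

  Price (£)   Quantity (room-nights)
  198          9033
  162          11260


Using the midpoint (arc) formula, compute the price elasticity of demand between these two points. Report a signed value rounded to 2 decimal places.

-1.10

%ΔQ = (11260 − 9033) / [(9033 + 11260)/2] = 2227/10146.5 = 0.219484…
%ΔP = (162 − 198) / [(198 + 162)/2] = -36/180 = -0.2
Arc Ed = %ΔQ / %ΔP = (2227/10146.5) / (-36/180) = -1.0974…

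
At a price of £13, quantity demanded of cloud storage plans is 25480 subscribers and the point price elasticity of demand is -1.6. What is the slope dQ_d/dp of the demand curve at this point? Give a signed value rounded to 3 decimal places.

-3136.000

Ed = (dQ_d/dp)·(p/Q_d) ⇒ dQ_d/dp = Ed·Q_d/p = (-1.6)·25480/13 = -3136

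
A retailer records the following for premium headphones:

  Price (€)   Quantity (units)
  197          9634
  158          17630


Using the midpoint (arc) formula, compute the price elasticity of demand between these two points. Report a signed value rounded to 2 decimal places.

%ΔQ = (17630 − 9634) / [(9634 + 17630)/2] = 7996/13632 = 0.586561…
%ΔP = (158 − 197) / [(197 + 158)/2] = -39/177.5 = -0.219718…
Arc Ed = %ΔQ / %ΔP = (7996/13632) / (-39/177.5) = -2.6696…

-2.67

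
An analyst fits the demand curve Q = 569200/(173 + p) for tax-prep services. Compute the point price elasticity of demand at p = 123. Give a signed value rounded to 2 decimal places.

-0.42

dQ/dp = −569200/(173 + p)² = -6.49653. At p = 123, Q = 1922.97.
Ed = (dQ/dp)·(p/Q) = (-6.49653) × (123/1922.97) = -0.4155…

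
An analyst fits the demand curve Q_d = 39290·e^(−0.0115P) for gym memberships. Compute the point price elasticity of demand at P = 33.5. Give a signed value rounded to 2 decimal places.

-0.39

dQ_d/dP = −0.0115·Q_d = -307.375. At P = 33.5, Q_d = 26728.2.
Ed = (dQ_d/dP)·(P/Q_d) = (-307.375) × (33.5/26728.2) = -0.3852…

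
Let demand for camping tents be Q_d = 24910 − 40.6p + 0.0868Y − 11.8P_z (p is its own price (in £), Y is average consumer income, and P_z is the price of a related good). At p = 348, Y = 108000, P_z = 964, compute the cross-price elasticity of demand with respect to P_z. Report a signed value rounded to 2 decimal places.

-1.30

At the given values, Q_d = 24910 − 40.6(348) + 0.0868(108000) − 11.8(964) = 8780.4.
∂Q_d/∂P_z = -11.8.
E = (-11.8) × (964/8780.4) = -1.2955…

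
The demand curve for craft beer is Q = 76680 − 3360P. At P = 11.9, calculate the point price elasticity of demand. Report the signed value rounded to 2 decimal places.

-1.09

dQ/dP = −3360. At P = 11.9, Q = 76680 − 3360(11.9) = 36696.
Ed = (dQ/dP)·(P/Q) = −3360 × (11.9/36696) = -1.0896…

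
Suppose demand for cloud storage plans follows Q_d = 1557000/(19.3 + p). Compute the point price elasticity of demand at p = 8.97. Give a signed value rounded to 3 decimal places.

-0.317

dQ_d/dp = −1557000/(19.3 + p)² = -1948.22. At p = 8.97, Q_d = 55076.1.
Ed = (dQ_d/dp)·(p/Q_d) = (-1948.22) × (8.97/55076.1) = -0.31729…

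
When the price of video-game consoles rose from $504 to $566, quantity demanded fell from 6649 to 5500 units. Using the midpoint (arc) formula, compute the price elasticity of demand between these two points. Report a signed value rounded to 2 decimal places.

%ΔQ = (5500 − 6649) / [(6649 + 5500)/2] = -1149/6074.5 = -0.189151…
%ΔP = (566 − 504) / [(504 + 566)/2] = 62/535 = 0.115887…
Arc Ed = %ΔQ / %ΔP = (-1149/6074.5) / (62/535) = -1.6321…

-1.63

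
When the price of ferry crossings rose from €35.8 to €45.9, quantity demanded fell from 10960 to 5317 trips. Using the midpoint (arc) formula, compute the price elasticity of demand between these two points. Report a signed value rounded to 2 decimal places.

%ΔQ = (5317 − 10960) / [(10960 + 5317)/2] = -5643/8138.5 = -0.693371…
%ΔP = (45.9 − 35.8) / [(35.8 + 45.9)/2] = 10.1/40.85 = 0.247246…
Arc Ed = %ΔQ / %ΔP = (-5643/8138.5) / (10.1/40.85) = -2.8043…

-2.80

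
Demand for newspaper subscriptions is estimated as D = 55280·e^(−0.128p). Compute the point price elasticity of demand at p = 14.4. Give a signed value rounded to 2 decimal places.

-1.84

dD/dp = −0.128·D = -1120.18. At p = 14.4, D = 8751.38.
Ed = (dD/dp)·(p/D) = (-1120.18) × (14.4/8751.38) = -1.8432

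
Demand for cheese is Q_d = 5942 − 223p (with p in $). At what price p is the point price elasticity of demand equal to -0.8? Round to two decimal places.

11.84

Ed = −223p/(5942 − 223p). Set this equal to -0.8:
223p = 0.8·(5942 − 223p) ⇒ 223p(1 + 0.8) = 0.8·5942
p = 0.8·5942 / (223·1.8) = 11.8425…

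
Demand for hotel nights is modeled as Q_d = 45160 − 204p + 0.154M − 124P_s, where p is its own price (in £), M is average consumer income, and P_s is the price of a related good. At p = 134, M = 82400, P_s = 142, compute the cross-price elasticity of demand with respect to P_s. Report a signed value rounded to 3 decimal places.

At the given values, Q_d = 45160 − 204(134) + 0.154(82400) − 124(142) = 12905.6.
∂Q_d/∂P_s = -124.
E = (-124) × (142/12905.6) = -1.36436…

-1.364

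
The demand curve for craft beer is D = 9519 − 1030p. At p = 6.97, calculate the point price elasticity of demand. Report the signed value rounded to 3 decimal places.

dD/dp = −1030. At p = 6.97, D = 9519 − 1030(6.97) = 2339.9.
Ed = (dD/dp)·(p/D) = −1030 × (6.97/2339.9) = -3.06812…

-3.068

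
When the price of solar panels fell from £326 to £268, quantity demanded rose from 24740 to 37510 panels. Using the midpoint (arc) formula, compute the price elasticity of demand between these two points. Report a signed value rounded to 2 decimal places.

%ΔQ = (37510 − 24740) / [(24740 + 37510)/2] = 12770/31125 = 0.410281…
%ΔP = (268 − 326) / [(326 + 268)/2] = -58/297 = -0.195286…
Arc Ed = %ΔQ / %ΔP = (12770/31125) / (-58/297) = -2.1009…

-2.10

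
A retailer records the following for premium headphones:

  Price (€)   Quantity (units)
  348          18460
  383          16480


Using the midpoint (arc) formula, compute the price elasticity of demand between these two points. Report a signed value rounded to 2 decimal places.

-1.18

%ΔQ = (16480 − 18460) / [(18460 + 16480)/2] = -1980/17470 = -0.113337…
%ΔP = (383 − 348) / [(348 + 383)/2] = 35/365.5 = 0.095759…
Arc Ed = %ΔQ / %ΔP = (-1980/17470) / (35/365.5) = -1.1835…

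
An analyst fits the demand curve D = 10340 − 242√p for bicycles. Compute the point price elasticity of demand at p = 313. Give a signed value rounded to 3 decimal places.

dD/dp = −242/(2√p) = -6.83932. At p = 313, D = 6058.58.
Ed = (dD/dp)·(p/D) = (-6.83932) × (313/6058.58) = -0.35333…

-0.353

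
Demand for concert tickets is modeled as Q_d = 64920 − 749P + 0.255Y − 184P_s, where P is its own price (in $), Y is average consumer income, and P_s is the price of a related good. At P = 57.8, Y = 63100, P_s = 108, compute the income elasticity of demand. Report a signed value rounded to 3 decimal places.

0.902

At the given values, Q_d = 64920 − 749(57.8) + 0.255(63100) − 184(108) = 17846.3.
∂Q_d/∂Y = 0.255.
E = (0.255) × (63100/17846.3) = 0.90161…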